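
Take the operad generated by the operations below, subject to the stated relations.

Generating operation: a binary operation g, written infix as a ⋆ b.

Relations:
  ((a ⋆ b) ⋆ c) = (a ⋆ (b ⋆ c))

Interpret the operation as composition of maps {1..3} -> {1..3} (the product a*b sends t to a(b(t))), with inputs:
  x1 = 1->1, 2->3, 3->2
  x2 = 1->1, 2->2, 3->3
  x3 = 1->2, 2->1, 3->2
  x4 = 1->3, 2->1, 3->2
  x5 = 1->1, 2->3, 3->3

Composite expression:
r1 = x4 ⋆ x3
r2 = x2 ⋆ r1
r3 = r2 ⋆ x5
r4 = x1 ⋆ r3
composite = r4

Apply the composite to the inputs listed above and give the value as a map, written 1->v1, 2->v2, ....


1->1, 2->1, 3->1


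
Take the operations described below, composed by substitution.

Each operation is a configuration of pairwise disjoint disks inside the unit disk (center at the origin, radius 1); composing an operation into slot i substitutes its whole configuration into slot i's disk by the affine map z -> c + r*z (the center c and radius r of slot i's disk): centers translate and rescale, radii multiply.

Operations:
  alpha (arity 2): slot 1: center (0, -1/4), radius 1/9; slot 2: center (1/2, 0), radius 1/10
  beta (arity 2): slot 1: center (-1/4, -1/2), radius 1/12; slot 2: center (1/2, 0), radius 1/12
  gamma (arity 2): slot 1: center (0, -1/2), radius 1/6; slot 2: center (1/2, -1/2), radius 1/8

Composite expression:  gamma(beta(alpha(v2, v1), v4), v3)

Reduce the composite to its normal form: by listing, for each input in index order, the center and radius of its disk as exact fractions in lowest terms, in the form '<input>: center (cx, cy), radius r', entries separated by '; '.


v1: center (-5/144, -7/12), radius 1/720; v2: center (-1/24, -169/288), radius 1/648; v3: center (1/2, -1/2), radius 1/8; v4: center (1/12, -1/2), radius 1/72

Only the slot chain above each v matters under gamma; compose those maps.
input v2: composing its 3 substitution steps yields center (-1/24, -169/288), radius 1/648
input v1: composing its 3 substitution steps yields center (-5/144, -7/12), radius 1/720
input v4: composing its 2 substitution steps yields center (1/12, -1/2), radius 1/72
input v3: composing its 1 substitution step yields center (1/2, -1/2), radius 1/8


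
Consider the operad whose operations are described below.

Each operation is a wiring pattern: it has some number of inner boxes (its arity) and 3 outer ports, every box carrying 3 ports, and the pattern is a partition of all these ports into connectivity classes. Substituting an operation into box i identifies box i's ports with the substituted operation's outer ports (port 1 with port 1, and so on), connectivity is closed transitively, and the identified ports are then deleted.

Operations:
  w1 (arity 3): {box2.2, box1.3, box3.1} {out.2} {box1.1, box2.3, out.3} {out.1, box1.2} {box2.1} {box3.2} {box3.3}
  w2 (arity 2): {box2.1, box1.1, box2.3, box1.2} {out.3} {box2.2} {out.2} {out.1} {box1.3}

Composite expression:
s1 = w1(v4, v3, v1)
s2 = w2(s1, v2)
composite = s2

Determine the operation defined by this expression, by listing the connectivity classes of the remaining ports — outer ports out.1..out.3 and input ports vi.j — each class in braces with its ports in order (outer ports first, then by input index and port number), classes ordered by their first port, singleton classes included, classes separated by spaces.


Substituting into w2 glues patterns; closure does the rest.
through w1, on inputs (v4, v3, v1): {out.1, v4.2} {out.2} {out.3, v3.3, v4.1} {v1.1, v3.2, v4.3} {v1.2} {v1.3} {v3.1} (out.j = stage outer ports)
through w2, on inputs (v4, v3, v1, v2): {out.1} {out.2} {out.3} {v1.1, v3.2, v4.3} {v1.2} {v1.3} {v2.1, v2.3, v4.2} {v2.2} {v3.1} {v3.3, v4.1} (out.j = stage outer ports)

{out.1} {out.2} {out.3} {v1.1, v3.2, v4.3} {v1.2} {v1.3} {v2.1, v2.3, v4.2} {v2.2} {v3.1} {v3.3, v4.1}


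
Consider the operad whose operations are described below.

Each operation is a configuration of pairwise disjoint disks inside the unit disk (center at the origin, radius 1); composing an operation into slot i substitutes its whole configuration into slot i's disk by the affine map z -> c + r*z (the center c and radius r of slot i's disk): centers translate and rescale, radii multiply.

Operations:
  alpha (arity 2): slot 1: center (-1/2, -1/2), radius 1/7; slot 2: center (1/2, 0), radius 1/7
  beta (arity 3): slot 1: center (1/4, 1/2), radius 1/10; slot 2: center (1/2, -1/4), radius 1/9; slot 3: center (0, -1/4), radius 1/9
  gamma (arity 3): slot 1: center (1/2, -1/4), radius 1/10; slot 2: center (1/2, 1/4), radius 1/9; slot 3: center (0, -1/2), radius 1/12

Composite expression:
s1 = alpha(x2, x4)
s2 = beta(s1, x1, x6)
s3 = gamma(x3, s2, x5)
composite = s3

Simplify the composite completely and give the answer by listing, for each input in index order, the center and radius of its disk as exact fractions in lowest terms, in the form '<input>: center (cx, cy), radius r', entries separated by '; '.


x1: center (5/9, 2/9), radius 1/81; x2: center (47/90, 3/10), radius 1/630; x3: center (1/2, -1/4), radius 1/10; x4: center (8/15, 11/36), radius 1/630; x5: center (0, -1/2), radius 1/12; x6: center (1/2, 2/9), radius 1/81

Follow each x-input down from gamma: c' goes to c + r*c', radius to r*r'.
for x3, the 1-step affine chain lands on center (1/2, -1/4), radius 1/10
for x2, the 3-step affine chain lands on center (47/90, 3/10), radius 1/630
for x4, the 3-step affine chain lands on center (8/15, 11/36), radius 1/630
for x1, the 2-step affine chain lands on center (5/9, 2/9), radius 1/81
for x6, the 2-step affine chain lands on center (1/2, 2/9), radius 1/81
for x5, the 1-step affine chain lands on center (0, -1/2), radius 1/12


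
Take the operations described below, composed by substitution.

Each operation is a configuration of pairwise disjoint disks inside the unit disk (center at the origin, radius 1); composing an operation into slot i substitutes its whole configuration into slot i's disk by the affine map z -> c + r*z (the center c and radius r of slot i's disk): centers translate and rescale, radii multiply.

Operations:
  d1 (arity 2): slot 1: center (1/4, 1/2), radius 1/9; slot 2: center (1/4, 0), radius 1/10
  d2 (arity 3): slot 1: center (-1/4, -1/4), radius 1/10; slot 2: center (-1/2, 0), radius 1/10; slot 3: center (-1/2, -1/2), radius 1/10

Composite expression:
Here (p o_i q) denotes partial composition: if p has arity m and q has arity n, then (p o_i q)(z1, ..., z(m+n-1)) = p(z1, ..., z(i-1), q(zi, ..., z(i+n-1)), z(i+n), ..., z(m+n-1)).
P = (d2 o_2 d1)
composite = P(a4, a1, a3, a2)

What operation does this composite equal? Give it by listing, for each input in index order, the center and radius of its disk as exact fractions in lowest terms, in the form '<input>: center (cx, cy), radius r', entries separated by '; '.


a1: center (-19/40, 1/20), radius 1/90; a2: center (-1/2, -1/2), radius 1/10; a3: center (-19/40, 0), radius 1/100; a4: center (-1/4, -1/4), radius 1/10

Each a-disk chains the slot maps above it in d2; radii multiply.
input a4: applying the 1 nested substitution gives center (-1/4, -1/4), radius 1/10
input a1: applying the 2 nested substitutions gives center (-19/40, 1/20), radius 1/90
input a3: applying the 2 nested substitutions gives center (-19/40, 0), radius 1/100
input a2: applying the 1 nested substitution gives center (-1/2, -1/2), radius 1/10


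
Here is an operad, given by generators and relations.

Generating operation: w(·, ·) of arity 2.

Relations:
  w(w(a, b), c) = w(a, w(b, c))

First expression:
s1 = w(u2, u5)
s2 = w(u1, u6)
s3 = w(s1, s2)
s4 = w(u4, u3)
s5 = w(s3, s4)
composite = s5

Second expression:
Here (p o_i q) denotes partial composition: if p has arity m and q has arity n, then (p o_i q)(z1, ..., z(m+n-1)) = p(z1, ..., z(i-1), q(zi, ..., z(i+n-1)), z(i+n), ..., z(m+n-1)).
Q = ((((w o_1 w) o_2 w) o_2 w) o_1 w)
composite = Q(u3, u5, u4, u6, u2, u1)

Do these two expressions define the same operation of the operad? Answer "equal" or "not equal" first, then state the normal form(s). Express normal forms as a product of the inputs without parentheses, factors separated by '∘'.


not equal — first u2 ∘ u5 ∘ u1 ∘ u6 ∘ u4 ∘ u3, second u3 ∘ u5 ∘ u4 ∘ u6 ∘ u2 ∘ u1


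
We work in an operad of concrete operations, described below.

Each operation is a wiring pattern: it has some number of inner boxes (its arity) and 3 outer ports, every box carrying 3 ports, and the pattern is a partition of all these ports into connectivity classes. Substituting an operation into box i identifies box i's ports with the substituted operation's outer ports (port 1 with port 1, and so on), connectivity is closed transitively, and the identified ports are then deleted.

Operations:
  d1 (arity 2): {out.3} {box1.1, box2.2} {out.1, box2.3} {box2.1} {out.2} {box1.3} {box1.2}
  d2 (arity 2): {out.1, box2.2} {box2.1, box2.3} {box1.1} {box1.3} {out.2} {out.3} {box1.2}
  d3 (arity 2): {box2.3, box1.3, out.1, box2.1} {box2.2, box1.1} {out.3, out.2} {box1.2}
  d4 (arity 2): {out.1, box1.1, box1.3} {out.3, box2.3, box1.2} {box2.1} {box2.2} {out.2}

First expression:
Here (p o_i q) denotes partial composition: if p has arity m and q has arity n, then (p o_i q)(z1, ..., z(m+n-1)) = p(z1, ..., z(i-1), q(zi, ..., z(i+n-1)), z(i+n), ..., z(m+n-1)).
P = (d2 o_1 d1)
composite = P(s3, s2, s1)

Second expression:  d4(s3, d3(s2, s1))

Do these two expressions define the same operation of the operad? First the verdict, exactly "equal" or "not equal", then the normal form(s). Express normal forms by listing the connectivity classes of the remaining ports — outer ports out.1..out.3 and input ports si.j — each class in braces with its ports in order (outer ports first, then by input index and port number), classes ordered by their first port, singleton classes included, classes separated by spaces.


not equal; the first gives {out.1, s1.2} {out.2} {out.3} {s1.1, s1.3} {s2.1} {s2.2, s3.1} {s2.3} {s3.2} {s3.3} and the second {out.1, s3.1, s3.3} {out.2} {out.3, s3.2} {s1.1, s1.3, s2.3} {s1.2, s2.1} {s2.2}

The first expression, normalized: {out.1, s1.2} {out.2} {out.3} {s1.1, s1.3} {s2.1} {s2.2, s3.1} {s2.3} {s3.2} {s3.3}
The second expression, normalized: {out.1, s3.1, s3.3} {out.2} {out.3, s3.2} {s1.1, s1.3, s2.3} {s1.2, s2.1} {s2.2}
Distinct normal forms: not equal.


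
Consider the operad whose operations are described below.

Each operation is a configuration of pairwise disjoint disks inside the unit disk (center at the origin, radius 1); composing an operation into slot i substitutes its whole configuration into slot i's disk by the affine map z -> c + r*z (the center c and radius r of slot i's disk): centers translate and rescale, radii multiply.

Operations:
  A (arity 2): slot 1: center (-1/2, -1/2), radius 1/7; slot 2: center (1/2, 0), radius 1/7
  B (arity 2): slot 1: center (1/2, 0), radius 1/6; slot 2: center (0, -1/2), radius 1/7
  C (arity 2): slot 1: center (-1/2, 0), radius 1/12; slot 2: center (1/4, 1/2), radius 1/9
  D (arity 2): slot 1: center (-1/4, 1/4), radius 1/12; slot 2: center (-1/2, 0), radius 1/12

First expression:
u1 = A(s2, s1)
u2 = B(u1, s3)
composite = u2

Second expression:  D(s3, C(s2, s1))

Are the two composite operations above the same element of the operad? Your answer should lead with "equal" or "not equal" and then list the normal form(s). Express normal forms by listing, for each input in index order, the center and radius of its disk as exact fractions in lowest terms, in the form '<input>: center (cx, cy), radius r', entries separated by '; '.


not equal — first s1: center (7/12, 0), radius 1/42; s2: center (5/12, -1/12), radius 1/42; s3: center (0, -1/2), radius 1/7, second s1: center (-23/48, 1/24), radius 1/108; s2: center (-13/24, 0), radius 1/144; s3: center (-1/4, 1/4), radius 1/12

Reducing the first expression gives s1: center (7/12, 0), radius 1/42; s2: center (5/12, -1/12), radius 1/42; s3: center (0, -1/2), radius 1/7
Reducing the second expression gives s1: center (-23/48, 1/24), radius 1/108; s2: center (-13/24, 0), radius 1/144; s3: center (-1/4, 1/4), radius 1/12
They disagree, so not equal.


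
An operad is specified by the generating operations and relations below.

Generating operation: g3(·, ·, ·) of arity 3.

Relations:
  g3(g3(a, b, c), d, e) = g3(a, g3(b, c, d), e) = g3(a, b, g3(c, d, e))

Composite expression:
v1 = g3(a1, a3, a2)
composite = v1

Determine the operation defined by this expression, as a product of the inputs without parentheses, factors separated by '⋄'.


Under associativity of g3, the answer is the a's in reading order.
g3(a1, a3, a2) reduces to a1 ⋄ a3 ⋄ a2

a1 ⋄ a3 ⋄ a2


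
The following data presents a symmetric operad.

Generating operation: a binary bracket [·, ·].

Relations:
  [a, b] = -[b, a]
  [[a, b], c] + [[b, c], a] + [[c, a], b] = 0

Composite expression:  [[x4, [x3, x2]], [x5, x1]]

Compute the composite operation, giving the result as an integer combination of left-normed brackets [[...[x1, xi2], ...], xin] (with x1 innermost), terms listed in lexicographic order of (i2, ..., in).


Expand each bracket as ab - ba; the x1-initial words give the coefficients.
Composite bracket: [[x4, [x3, x2]], [x5, x1]]
Each bracket splits as ab - ba, giving 16 signed words (2^4 = 16).
Words beginning with x1 determine it all:
  x1x5x2x3x4 appears with sign +1, giving the term +[[[[x1, x5], x2], x3], x4]
  x1x5x3x2x4 appears with sign -1, giving the term -[[[[x1, x5], x3], x2], x4]
  x1x5x4x2x3 appears with sign -1, giving the term -[[[[x1, x5], x4], x2], x3]
  x1x5x4x3x2 appears with sign +1, giving the term +[[[[x1, x5], x4], x3], x2]

[[[[x1, x5], x2], x3], x4] - [[[[x1, x5], x3], x2], x4] - [[[[x1, x5], x4], x2], x3] + [[[[x1, x5], x4], x3], x2]


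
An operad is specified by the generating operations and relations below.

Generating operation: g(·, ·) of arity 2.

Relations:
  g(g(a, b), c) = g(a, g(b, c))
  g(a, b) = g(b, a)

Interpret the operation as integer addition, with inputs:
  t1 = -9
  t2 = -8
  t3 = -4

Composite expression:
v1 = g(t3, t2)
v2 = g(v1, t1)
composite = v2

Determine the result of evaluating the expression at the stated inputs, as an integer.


-21

g(t3, t2) = -12
g(g(t3, t2), t1) = -21


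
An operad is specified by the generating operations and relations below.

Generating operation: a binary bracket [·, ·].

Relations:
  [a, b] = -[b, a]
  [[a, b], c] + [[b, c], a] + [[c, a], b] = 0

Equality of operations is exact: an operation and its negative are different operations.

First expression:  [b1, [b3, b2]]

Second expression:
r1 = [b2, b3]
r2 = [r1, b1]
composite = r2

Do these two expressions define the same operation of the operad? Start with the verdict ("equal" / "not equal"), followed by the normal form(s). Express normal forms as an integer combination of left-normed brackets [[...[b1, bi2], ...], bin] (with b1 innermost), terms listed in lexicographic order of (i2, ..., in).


equal; the common form is -[[b1, b2], b3] + [[b1, b3], b2]


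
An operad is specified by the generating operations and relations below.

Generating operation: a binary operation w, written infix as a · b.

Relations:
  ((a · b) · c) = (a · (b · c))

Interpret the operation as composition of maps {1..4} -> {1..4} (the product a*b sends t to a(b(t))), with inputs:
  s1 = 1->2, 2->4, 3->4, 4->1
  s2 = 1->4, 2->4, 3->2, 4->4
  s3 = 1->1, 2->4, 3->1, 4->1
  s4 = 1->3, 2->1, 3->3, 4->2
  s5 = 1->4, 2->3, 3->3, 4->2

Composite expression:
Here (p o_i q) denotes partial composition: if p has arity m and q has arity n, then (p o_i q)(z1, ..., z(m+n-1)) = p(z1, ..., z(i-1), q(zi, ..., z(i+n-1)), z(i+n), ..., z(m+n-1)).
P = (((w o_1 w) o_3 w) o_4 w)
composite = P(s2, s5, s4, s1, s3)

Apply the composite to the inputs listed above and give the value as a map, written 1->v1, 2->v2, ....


1->4, 2->2, 3->4, 4->4

(s2 · s5) = 1->4, 2->2, 3->2, 4->4
(s1 · s3) = 1->2, 2->1, 3->2, 4->2
(s4 · (s1 · s3)) = 1->1, 2->3, 3->1, 4->1
((s2 · s5) · (s4 · (s1 · s3))) = 1->4, 2->2, 3->4, 4->4


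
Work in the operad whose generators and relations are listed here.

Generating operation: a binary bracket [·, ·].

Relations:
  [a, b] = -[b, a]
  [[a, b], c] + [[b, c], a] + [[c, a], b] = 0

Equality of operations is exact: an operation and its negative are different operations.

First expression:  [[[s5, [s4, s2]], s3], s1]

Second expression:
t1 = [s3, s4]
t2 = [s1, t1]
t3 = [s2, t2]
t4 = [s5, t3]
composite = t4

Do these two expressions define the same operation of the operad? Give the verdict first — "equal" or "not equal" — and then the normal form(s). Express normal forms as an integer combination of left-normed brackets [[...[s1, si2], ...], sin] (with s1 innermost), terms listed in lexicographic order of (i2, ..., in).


In normal form, the first expression is -[[[[s1, s2], s4], s5], s3] + [[[[s1, s3], s2], s4], s5] - [[[[s1, s3], s4], s2], s5] - [[[[s1, s3], s5], s2], s4] + [[[[s1, s3], s5], s4], s2] + [[[[s1, s4], s2], s5], s3] + [[[[s1, s5], s2], s4], s3] - [[[[s1, s5], s4], s2], s3]
In normal form, the second expression is [[[[s1, s3], s4], s2], s5] - [[[[s1, s4], s3], s2], s5]
No match — not equal.

not equal: they reduce to -[[[[s1, s2], s4], s5], s3] + [[[[s1, s3], s2], s4], s5] - [[[[s1, s3], s4], s2], s5] - [[[[s1, s3], s5], s2], s4] + [[[[s1, s3], s5], s4], s2] + [[[[s1, s4], s2], s5], s3] + [[[[s1, s5], s2], s4], s3] - [[[[s1, s5], s4], s2], s3] and [[[[s1, s3], s4], s2], s5] - [[[[s1, s4], s3], s2], s5]


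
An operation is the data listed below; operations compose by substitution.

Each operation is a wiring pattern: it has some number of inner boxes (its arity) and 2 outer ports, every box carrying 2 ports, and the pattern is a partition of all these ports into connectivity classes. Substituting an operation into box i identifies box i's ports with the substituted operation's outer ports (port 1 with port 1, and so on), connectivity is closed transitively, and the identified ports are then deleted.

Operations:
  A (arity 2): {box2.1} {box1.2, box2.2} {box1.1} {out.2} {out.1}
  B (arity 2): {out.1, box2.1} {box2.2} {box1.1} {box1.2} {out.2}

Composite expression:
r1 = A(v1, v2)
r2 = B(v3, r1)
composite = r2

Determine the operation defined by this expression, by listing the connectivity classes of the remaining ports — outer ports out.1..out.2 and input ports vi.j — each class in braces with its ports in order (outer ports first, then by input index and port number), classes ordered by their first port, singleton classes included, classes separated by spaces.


{out.1} {out.2} {v1.1} {v1.2, v2.2} {v2.1} {v3.1} {v3.2}

Reachability decides: close wires over B-identified ports.
through A, on inputs (v1, v2): {out.1} {out.2} {v1.1} {v1.2, v2.2} {v2.1} (out.j = stage outer ports)
through B, on inputs (v3, v1, v2): {out.1} {out.2} {v1.1} {v1.2, v2.2} {v2.1} {v3.1} {v3.2} (out.j = stage outer ports)


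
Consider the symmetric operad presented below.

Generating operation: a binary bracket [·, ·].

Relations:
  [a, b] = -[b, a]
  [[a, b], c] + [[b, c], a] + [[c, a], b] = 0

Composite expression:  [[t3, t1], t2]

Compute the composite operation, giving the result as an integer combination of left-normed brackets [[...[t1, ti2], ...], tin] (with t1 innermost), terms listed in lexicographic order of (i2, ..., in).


Skip Jacobi rewriting: expand, keep t1-initial words, read off terms.
Composite bracket: [[t3, t1], t2]
Each bracket splits as ab - ba, giving 4 signed words (2^2 = 4).
Collect the words opening with t1:
  t1t3t2 appears with sign -1, giving the term -[[t1, t3], t2]

-[[t1, t3], t2]


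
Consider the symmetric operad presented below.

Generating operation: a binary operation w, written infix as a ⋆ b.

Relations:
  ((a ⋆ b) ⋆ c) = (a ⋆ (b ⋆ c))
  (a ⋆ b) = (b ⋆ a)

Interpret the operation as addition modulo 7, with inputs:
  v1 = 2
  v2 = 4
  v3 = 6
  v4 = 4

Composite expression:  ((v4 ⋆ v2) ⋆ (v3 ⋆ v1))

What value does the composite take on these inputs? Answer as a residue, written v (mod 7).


2 (mod 7)

(v4 ⋆ v2) = 1
(v3 ⋆ v1) = 1
((v4 ⋆ v2) ⋆ (v3 ⋆ v1)) = 2


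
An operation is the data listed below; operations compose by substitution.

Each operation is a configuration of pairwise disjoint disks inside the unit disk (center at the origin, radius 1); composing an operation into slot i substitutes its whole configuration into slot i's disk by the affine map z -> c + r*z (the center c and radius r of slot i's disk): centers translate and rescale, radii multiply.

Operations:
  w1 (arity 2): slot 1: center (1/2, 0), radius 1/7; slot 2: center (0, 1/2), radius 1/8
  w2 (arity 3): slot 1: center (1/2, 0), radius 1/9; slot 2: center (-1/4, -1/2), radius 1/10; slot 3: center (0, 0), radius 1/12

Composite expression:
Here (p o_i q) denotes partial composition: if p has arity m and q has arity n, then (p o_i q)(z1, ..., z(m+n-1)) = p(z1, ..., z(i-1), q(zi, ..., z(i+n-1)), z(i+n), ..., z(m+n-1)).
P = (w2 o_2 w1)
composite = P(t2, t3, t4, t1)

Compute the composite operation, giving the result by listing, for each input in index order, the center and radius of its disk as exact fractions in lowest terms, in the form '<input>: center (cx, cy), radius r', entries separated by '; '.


Each t-disk chains the slot maps above it in w2; radii multiply.
t2 passes through 1 substitution, ending at center (1/2, 0), radius 1/9
t3 passes through 2 substitutions, ending at center (-1/5, -1/2), radius 1/70
t4 passes through 2 substitutions, ending at center (-1/4, -9/20), radius 1/80
t1 passes through 1 substitution, ending at center (0, 0), radius 1/12

t1: center (0, 0), radius 1/12; t2: center (1/2, 0), radius 1/9; t3: center (-1/5, -1/2), radius 1/70; t4: center (-1/4, -9/20), radius 1/80


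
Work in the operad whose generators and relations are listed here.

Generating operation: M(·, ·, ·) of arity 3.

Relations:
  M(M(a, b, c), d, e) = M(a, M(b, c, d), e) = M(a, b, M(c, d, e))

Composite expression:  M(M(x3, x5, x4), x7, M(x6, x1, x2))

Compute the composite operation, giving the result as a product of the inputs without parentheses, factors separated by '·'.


All parenthesizations of M agree; list the x-inputs left to right.
M(x3, x5, x4) reduces to x3 · x5 · x4
M(x6, x1, x2) reduces to x6 · x1 · x2
M(M(x3, x5, x4), x7, M(x6, x1, x2)) reduces to x3 · x5 · x4 · x7 · x6 · x1 · x2

x3 · x5 · x4 · x7 · x6 · x1 · x2


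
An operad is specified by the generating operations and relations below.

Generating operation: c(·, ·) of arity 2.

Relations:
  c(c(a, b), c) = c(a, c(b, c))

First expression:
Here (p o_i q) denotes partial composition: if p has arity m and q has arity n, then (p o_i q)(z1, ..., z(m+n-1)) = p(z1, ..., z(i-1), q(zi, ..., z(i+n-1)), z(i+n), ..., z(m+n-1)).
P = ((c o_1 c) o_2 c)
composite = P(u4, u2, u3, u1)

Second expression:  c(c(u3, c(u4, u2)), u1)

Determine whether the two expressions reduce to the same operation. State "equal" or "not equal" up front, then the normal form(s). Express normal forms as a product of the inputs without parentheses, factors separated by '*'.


not equal; first: u4 * u2 * u3 * u1; second: u3 * u4 * u2 * u1


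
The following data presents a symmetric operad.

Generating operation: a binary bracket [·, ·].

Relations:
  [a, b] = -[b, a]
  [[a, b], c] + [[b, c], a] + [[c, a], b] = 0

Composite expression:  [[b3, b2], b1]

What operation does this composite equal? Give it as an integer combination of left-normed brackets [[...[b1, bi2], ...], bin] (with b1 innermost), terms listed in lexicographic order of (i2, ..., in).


[[b1, b2], b3] - [[b1, b3], b2]


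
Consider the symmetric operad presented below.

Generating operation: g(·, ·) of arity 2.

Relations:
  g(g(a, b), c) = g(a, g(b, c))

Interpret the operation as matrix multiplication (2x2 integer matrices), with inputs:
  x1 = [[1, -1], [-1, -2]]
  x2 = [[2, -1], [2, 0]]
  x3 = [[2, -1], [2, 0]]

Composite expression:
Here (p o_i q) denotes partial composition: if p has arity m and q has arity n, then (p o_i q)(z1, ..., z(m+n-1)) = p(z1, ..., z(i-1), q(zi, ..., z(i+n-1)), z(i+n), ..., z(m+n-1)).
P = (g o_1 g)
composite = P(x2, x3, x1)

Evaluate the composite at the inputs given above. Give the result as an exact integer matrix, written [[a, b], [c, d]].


[[4, 2], [6, 0]]


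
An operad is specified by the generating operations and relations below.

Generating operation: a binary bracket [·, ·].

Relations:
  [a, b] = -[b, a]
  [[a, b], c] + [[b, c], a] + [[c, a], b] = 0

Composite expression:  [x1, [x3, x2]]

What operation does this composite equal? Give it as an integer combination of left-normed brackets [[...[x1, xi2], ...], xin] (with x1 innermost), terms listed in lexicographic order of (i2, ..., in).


-[[x1, x2], x3] + [[x1, x3], x2]

Left-normed coefficients sit on the x1-initial expansion words.
Composite bracket: [x1, [x3, x2]]
Under [a, b] = ab - ba we get 4 signed associative words (2^2 = 4).
The x1-initial words carry the normal form:
  word x1x2x3 has sign -1, contributing -[[x1, x2], x3]
  word x1x3x2 has sign +1, contributing +[[x1, x3], x2]


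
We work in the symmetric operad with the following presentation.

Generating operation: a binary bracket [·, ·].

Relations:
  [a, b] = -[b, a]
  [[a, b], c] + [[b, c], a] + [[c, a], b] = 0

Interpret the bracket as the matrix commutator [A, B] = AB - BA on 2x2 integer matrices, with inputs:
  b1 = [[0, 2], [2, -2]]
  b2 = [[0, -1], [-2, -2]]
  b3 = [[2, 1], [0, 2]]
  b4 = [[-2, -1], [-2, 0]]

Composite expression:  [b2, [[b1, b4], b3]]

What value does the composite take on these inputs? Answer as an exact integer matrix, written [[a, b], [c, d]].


[[-8, -8], [0, 8]]

[b1, b4] = [[-2, 2], [0, 2]]
[[b1, b4], b3] = [[0, -4], [0, 0]]
[b2, [[b1, b4], b3]] = [[-8, -8], [0, 8]]


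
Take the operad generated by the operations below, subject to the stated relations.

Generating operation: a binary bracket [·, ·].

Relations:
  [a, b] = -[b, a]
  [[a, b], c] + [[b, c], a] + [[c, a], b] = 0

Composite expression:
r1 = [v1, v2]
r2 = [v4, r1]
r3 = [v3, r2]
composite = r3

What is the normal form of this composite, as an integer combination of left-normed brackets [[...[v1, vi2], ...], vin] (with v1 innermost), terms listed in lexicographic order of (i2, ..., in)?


[[[v1, v2], v4], v3]

Expand each bracket as ab - ba; the v1-initial words give the coefficients.
Composite bracket: [v3, [v4, [v1, v2]]]
Expanding via [a, b] = ab - ba: 8 signed words (2^3 = 8).
Keep just the words that open with v1:
  from v1v2v4v3, sign +1: term +[[[v1, v2], v4], v3]


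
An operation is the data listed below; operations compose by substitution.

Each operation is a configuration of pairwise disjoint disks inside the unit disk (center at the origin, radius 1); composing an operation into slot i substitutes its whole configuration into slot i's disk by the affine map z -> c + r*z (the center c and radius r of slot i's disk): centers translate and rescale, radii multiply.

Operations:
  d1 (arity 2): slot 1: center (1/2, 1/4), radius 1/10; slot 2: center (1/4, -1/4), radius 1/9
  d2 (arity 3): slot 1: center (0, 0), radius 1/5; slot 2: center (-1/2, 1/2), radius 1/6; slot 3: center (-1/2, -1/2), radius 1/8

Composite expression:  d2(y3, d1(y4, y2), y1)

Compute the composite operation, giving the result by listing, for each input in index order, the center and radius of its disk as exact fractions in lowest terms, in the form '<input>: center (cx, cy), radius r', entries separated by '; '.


Each y-disk chains the slot maps above it in d2; radii multiply.
input y3: applying the 1 nested substitution gives center (0, 0), radius 1/5
input y4: applying the 2 nested substitutions gives center (-5/12, 13/24), radius 1/60
input y2: applying the 2 nested substitutions gives center (-11/24, 11/24), radius 1/54
input y1: applying the 1 nested substitution gives center (-1/2, -1/2), radius 1/8

y1: center (-1/2, -1/2), radius 1/8; y2: center (-11/24, 11/24), radius 1/54; y3: center (0, 0), radius 1/5; y4: center (-5/12, 13/24), radius 1/60


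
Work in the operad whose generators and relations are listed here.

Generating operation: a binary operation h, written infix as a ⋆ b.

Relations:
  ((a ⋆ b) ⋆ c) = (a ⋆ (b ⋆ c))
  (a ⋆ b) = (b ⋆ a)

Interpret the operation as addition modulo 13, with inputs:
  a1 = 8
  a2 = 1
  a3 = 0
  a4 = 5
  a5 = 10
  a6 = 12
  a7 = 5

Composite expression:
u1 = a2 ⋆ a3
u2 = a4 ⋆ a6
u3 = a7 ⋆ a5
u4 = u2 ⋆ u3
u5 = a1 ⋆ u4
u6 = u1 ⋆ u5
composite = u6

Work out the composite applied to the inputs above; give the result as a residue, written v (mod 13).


(a2 ⋆ a3) = 1
(a4 ⋆ a6) = 4
(a7 ⋆ a5) = 2
((a4 ⋆ a6) ⋆ (a7 ⋆ a5)) = 6
(a1 ⋆ ((a4 ⋆ a6) ⋆ (a7 ⋆ a5))) = 1
((a2 ⋆ a3) ⋆ (a1 ⋆ ((a4 ⋆ a6) ⋆ (a7 ⋆ a5)))) = 2

2 (mod 13)


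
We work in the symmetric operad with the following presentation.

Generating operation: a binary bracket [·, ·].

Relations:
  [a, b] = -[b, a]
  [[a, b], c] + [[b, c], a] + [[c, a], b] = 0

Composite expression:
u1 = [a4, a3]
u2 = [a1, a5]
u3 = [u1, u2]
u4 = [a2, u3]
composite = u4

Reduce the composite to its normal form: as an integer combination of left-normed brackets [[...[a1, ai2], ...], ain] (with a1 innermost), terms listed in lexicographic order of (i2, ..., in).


-[[[[a1, a5], a3], a4], a2] + [[[[a1, a5], a4], a3], a2]

A multilinear Lie element is pinned by a1-initial words (a1 innermost).
Composite bracket: [a2, [[a4, a3], [a1, a5]]]
Under [a, b] = ab - ba we get 16 signed associative words (2^4 = 16).
Coefficients come from the a1-initial words:
  a1a5a3a4a2 (sign -1) contributes -[[[[a1, a5], a3], a4], a2]
  a1a5a4a3a2 (sign +1) contributes +[[[[a1, a5], a4], a3], a2]


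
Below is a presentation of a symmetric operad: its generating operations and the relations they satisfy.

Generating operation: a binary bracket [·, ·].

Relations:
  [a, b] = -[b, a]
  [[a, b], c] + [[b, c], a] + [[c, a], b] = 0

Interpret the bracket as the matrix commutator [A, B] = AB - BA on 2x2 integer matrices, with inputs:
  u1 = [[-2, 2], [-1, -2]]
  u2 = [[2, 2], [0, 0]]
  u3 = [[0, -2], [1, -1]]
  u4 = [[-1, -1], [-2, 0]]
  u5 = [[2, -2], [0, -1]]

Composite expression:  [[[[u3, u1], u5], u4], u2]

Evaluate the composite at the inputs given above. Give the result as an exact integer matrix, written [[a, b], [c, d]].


[[-10, 80], [10, 10]]

[u3, u1] = [[0, 2], [1, 0]]
[[u3, u1], u5] = [[2, -6], [3, -2]]
[[[u3, u1], u5], u4] = [[15, -10], [5, -15]]
[[[[u3, u1], u5], u4], u2] = [[-10, 80], [10, 10]]


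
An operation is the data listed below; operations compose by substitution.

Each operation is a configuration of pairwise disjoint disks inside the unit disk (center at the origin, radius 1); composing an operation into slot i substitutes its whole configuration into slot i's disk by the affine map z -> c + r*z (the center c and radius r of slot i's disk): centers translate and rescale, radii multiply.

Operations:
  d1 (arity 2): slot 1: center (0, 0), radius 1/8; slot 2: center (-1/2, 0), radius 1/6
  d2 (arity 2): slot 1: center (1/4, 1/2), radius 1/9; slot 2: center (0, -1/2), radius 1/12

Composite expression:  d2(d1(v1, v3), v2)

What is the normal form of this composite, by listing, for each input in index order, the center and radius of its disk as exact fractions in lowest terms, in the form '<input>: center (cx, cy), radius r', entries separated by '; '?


v1: center (1/4, 1/2), radius 1/72; v2: center (0, -1/2), radius 1/12; v3: center (7/36, 1/2), radius 1/54

Only the slot chain above each v matters under d2; compose those maps.
input v1: composing its 2 substitution steps yields center (1/4, 1/2), radius 1/72
input v3: composing its 2 substitution steps yields center (7/36, 1/2), radius 1/54
input v2: composing its 1 substitution step yields center (0, -1/2), radius 1/12


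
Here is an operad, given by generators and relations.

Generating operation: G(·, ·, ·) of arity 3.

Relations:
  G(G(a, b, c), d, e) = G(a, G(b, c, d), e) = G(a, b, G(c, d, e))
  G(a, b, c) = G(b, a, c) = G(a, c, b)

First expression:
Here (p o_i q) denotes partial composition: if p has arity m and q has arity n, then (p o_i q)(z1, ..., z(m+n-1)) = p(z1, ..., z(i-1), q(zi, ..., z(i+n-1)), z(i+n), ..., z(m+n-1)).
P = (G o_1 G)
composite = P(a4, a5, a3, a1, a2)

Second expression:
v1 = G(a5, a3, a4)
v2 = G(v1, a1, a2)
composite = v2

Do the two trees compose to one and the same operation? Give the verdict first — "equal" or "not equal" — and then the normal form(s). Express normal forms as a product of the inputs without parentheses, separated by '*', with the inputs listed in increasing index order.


equal; both compose to a1 * a2 * a3 * a4 * a5

Reducing the first expression gives a1 * a2 * a3 * a4 * a5
Reducing the second expression gives a1 * a2 * a3 * a4 * a5
Both agree, so they are equal.


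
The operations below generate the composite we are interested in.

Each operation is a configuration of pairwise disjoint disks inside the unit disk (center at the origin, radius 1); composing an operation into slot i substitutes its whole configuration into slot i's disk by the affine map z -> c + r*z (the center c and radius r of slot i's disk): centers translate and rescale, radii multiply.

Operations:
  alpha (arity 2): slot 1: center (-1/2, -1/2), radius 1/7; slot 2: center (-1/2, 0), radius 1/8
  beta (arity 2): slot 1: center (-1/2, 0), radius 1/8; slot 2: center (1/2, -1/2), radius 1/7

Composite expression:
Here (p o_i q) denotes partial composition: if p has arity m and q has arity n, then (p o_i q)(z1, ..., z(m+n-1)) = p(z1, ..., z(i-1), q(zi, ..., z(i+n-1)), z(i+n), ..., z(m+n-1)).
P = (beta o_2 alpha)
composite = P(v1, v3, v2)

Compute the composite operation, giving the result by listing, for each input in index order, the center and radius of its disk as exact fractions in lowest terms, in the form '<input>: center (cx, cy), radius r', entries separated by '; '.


Nesting under beta composes maps z -> c + r*z down each v-path.
input v1: composing its 1 substitution step yields center (-1/2, 0), radius 1/8
input v3: composing its 2 substitution steps yields center (3/7, -4/7), radius 1/49
input v2: composing its 2 substitution steps yields center (3/7, -1/2), radius 1/56

v1: center (-1/2, 0), radius 1/8; v2: center (3/7, -1/2), radius 1/56; v3: center (3/7, -4/7), radius 1/49


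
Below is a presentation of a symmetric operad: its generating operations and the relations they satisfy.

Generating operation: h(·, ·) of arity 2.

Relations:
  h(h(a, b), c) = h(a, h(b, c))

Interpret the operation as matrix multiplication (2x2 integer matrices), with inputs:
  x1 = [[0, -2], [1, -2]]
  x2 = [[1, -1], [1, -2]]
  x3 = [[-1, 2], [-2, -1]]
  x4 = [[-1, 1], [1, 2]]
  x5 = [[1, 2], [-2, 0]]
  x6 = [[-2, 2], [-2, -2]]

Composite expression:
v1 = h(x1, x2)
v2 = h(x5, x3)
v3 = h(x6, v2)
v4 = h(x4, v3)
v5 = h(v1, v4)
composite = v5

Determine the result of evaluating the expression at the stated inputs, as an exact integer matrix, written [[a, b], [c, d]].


[[120, 0], [86, 8]]

h(x1, x2) = [[-2, 4], [-1, 3]]
h(x5, x3) = [[-5, 0], [2, -4]]
h(x6, h(x5, x3)) = [[14, -8], [6, 8]]
h(x4, h(x6, h(x5, x3))) = [[-8, 16], [26, 8]]
h(h(x1, x2), h(x4, h(x6, h(x5, x3)))) = [[120, 0], [86, 8]]


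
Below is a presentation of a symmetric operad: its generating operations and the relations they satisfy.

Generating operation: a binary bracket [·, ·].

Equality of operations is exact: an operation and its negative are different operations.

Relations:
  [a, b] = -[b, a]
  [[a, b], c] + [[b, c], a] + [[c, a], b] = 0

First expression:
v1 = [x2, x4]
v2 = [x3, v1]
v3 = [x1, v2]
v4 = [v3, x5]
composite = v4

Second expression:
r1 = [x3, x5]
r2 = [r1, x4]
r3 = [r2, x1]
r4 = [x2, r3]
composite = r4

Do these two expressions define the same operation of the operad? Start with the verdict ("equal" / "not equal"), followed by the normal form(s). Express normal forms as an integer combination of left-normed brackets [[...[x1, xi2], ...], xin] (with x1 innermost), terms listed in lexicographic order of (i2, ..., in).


The first expression, normalized: -[[[[x1, x2], x4], x3], x5] + [[[[x1, x3], x2], x4], x5] - [[[[x1, x3], x4], x2], x5] + [[[[x1, x4], x2], x3], x5]
The second expression, normalized: [[[[x1, x3], x5], x4], x2] - [[[[x1, x4], x3], x5], x2] + [[[[x1, x4], x5], x3], x2] - [[[[x1, x5], x3], x4], x2]
The normal forms differ: not equal.

not equal — first -[[[[x1, x2], x4], x3], x5] + [[[[x1, x3], x2], x4], x5] - [[[[x1, x3], x4], x2], x5] + [[[[x1, x4], x2], x3], x5], second [[[[x1, x3], x5], x4], x2] - [[[[x1, x4], x3], x5], x2] + [[[[x1, x4], x5], x3], x2] - [[[[x1, x5], x3], x4], x2]


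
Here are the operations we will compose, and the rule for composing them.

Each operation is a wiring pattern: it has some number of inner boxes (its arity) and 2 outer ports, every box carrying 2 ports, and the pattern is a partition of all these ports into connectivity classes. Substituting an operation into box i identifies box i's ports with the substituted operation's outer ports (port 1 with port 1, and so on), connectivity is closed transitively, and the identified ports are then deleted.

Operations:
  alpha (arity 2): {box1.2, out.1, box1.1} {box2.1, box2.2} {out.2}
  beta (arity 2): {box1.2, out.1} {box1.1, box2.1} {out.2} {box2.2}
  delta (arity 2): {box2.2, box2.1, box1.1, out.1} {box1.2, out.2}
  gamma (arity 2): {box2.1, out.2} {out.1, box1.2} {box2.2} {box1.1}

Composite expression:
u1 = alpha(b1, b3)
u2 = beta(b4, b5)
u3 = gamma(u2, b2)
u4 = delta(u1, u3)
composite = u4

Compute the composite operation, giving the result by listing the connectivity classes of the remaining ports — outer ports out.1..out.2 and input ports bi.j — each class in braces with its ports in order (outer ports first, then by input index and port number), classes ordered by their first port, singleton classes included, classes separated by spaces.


{out.1, b1.1, b1.2, b2.1} {out.2} {b2.2} {b3.1, b3.2} {b4.1, b5.1} {b4.2} {b5.2}

Substituting into delta glues patterns; closure does the rest.
alpha over (b1, b3) gives {out.1, b1.1, b1.2} {out.2} {b3.1, b3.2}, out.j being that stage's outer ports
beta over (b4, b5) gives {out.1, b4.2} {out.2} {b4.1, b5.1} {b5.2}, out.j being that stage's outer ports
gamma over (b4, b5, b2) gives {out.1} {out.2, b2.1} {b2.2} {b4.1, b5.1} {b4.2} {b5.2}, out.j being that stage's outer ports
delta over (b1, b3, b4, b5, b2) gives {out.1, b1.1, b1.2, b2.1} {out.2} {b2.2} {b3.1, b3.2} {b4.1, b5.1} {b4.2} {b5.2}, out.j being that stage's outer ports


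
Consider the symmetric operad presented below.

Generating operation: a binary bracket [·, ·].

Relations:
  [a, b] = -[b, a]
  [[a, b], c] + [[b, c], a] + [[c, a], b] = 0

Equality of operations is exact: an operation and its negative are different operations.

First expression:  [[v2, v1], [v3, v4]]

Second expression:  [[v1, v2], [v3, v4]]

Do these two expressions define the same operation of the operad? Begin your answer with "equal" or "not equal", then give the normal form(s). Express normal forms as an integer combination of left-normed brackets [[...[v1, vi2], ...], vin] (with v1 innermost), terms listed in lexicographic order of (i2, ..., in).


Reducing the first expression gives -[[[v1, v2], v3], v4] + [[[v1, v2], v4], v3]
Reducing the second expression gives [[[v1, v2], v3], v4] - [[[v1, v2], v4], v3]
Distinct normal forms: not equal.

not equal; first: -[[[v1, v2], v3], v4] + [[[v1, v2], v4], v3]; second: [[[v1, v2], v3], v4] - [[[v1, v2], v4], v3]


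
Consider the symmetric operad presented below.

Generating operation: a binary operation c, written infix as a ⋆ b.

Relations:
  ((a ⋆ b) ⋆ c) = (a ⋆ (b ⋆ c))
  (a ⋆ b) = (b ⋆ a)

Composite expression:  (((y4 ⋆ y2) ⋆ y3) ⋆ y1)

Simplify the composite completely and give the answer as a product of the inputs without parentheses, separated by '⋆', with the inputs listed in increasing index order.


y1 ⋆ y2 ⋆ y3 ⋆ y4

Both nesting and order wash out for c; what remains is which y's occur.
(y4 ⋆ y2) unparenthesizes to y4 ⋆ y2
((y4 ⋆ y2) ⋆ y3) unparenthesizes to y4 ⋆ y2 ⋆ y3
(((y4 ⋆ y2) ⋆ y3) ⋆ y1) unparenthesizes to y4 ⋆ y2 ⋆ y3 ⋆ y1
sorting the factors by input index: y1 ⋆ y2 ⋆ y3 ⋆ y4
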